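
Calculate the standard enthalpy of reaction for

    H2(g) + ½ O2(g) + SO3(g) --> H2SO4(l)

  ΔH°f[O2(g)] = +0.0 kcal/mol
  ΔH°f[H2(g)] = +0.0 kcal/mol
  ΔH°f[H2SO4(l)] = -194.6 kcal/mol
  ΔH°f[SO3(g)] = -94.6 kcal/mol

Products: 1·(-194.6) = -194.6
Reactants: 1·(+0.0) + 1/2·(+0.0) + 1·(-94.6) = -94.6
ΔHrxn = (-194.6) − (-94.6) = -100.0 kcal/mol

ΔHrxn = -100.0 kcal/mol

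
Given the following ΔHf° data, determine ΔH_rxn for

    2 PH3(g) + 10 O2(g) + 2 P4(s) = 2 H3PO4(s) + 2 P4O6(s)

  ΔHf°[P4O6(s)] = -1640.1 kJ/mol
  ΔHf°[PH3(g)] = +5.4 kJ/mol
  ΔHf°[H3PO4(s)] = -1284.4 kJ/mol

Products: 2·(-1284.4) + 2·(-1640.1) = -5849.0
Reactants: 2·(+5.4) + 10·(+0.0) + 2·(+0.0) = +10.8
ΔH_rxn = (-5849.0) − (+10.8) = -5859.8 kJ/mol

ΔH_rxn = -5859.8 kJ/mol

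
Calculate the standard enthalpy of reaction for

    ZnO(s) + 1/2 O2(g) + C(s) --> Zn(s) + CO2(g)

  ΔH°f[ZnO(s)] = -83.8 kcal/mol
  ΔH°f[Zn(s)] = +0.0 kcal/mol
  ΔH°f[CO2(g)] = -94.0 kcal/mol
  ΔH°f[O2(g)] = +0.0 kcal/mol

ΔH_rxn = -10.2 kcal/mol

ΔH°rxn = Σ nΔHf°(products) − Σ nΔHf°(reactants).
Products: 1·(+0.0) + 1·(-94.0) = -94.0
Reactants: 1·(-83.8) + 1/2·(+0.0) + 1·(+0.0) = -83.8
ΔH_rxn = (-94.0) − (-83.8) = -10.2 kcal/mol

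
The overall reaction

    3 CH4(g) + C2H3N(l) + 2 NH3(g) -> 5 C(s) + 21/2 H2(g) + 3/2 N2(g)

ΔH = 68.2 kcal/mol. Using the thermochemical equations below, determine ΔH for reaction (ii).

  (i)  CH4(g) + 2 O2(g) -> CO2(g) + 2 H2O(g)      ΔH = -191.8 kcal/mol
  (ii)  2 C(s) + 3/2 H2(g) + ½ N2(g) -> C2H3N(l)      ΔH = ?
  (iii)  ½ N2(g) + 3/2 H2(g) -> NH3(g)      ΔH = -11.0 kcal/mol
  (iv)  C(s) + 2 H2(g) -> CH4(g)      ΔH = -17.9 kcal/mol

ΔH = 7.5 kcal/mol

(i): not needed.
(ii) reversed: contributes −x
(iii) reversed and × 2: (-2)·(-11.0) = +22.0 kcal/mol
(iv) reversed and × 3: (-3)·(-17.9) = +53.7 kcal/mol
+68.2 = (+22.0) + (+53.7) − x
x = (+68.2 − (+75.7)) / (-1) = 7.5 kcal/mol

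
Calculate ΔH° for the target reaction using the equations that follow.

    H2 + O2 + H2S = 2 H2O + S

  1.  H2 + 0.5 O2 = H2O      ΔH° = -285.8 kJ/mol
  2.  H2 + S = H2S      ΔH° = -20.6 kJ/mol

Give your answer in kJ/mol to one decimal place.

ΔH° = -551.0 kJ/mol

eq. 1 × 2 (×2 to match 2 H2O in the target): (2)·(-285.8) = -571.6 kJ/mol
eq. 2 reversed (H2S must end up as a reactant): +20.6 kJ/mol
ΔH° = (2)·(-285.8) + (-1)·(-20.6) = -551.0 kJ/mol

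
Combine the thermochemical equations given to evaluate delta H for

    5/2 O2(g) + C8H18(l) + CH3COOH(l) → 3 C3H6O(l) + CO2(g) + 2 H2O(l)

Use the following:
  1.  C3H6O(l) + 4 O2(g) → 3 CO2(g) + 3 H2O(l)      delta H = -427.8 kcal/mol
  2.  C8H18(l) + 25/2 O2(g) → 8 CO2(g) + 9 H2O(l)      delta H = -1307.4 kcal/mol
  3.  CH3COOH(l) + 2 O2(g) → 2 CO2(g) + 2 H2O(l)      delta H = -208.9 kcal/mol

delta H = -232.9 kcal/mol

eq. 1 reversed and × 3 (reverse to put C3H6O(l) on the product side; scale by 3 for the 3 C3H6O(l)): (-3)·(-427.8) = +1283.4 kcal/mol
eq. 2 as written (C8H18(l) already on the reactant side): -1307.4 kcal/mol
eq. 3 as written (CH3COOH(l) already on the reactant side): -208.9 kcal/mol
Summing the manipulated equations, delta H = (-3)·(-427.8) + (1)·(-1307.4) + (1)·(-208.9) = -232.9 kcal/mol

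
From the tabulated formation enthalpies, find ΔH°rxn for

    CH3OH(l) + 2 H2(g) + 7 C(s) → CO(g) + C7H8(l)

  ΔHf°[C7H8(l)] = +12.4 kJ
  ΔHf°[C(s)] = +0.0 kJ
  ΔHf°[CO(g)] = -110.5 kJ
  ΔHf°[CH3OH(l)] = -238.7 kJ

Products: 1·(-110.5) + 1·(+12.4) = -98.1
Reactants: 1·(-238.7) + 2·(+0.0) + 7·(+0.0) = -238.7
ΔH°rxn = (-98.1) − (-238.7) = 140.6 kJ

ΔH°rxn = 140.6 kJ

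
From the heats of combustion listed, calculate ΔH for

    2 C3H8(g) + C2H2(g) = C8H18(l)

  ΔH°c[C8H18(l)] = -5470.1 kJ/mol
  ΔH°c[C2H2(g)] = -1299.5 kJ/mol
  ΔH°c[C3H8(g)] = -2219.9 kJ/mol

ΔH = -269.2 kJ/mol

Using ΔH = Σ nΔHc°(reactants) − Σ nΔHc°(products):
= [2·(-2219.9) + 1·(-1299.5)] − [1·(-5470.1)]
= -269.2 kJ/mol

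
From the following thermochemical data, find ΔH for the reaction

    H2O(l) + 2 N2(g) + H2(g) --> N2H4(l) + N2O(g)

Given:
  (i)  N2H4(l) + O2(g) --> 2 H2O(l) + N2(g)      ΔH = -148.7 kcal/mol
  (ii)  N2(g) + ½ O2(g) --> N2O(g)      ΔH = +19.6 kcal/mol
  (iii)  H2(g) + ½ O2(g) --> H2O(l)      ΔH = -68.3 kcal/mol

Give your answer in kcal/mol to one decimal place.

(i) reversed: +148.7 kcal/mol
(ii) as written: +19.6 kcal/mol
(iii) as written: -68.3 kcal/mol
ΔH = (-1)·(-148.7) + (1)·(+19.6) + (1)·(-68.3) = 100.0 kcal/mol

ΔH = 100.0 kcal/mol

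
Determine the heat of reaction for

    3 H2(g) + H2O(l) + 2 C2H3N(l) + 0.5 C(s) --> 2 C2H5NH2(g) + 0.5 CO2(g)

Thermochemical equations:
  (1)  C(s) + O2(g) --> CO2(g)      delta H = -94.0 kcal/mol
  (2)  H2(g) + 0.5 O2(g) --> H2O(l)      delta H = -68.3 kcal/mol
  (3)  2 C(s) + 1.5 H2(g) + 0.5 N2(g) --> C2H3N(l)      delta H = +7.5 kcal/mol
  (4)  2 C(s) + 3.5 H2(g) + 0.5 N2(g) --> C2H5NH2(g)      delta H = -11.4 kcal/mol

delta H = -16.5 kcal/mol

(1) × 1/2 (×1/2 to match 1/2 CO2(g) in the target): (1/2)·(-94.0) = -47.0 kcal/mol
(2) reversed (H2O(l) must end up as a reactant): +68.3 kcal/mol
(3) reversed and × 2 (C2H3N(l) must end up as a reactant; scale by 2 for the 2 C2H3N(l)): (-2)·(+7.5) = -15.0 kcal/mol
(4) × 2 (×2 to match 2 C2H5NH2(g) in the target): (2)·(-11.4) = -22.8 kcal/mol
Combining the equations, delta H = (1/2)·(-94.0) + (-1)·(-68.3) + (-2)·(+7.5) + (2)·(-11.4) = -16.5 kcal/mol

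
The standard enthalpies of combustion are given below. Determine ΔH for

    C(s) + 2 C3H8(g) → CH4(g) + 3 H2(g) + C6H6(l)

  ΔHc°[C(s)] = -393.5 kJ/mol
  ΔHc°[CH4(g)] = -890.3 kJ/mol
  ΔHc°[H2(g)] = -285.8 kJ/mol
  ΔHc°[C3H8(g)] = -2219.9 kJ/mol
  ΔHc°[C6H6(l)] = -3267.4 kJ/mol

With combustion enthalpies, reactants minus products:
= [1·(-393.5) + 2·(-2219.9)] − [1·(-890.3) + 3·(-285.8) + 1·(-3267.4)]
= 181.8 kJ/mol

ΔH = 181.8 kJ/mol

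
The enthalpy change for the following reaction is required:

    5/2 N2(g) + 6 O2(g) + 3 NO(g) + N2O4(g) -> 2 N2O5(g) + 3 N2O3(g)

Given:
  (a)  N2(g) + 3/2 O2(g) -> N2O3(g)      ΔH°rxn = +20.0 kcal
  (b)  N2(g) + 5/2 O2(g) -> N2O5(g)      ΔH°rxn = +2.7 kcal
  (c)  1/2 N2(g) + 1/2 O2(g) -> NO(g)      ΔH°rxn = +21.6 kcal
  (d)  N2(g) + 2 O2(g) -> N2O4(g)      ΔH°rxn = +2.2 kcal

(a) × 3: (3)·(+20.0) = +60.0 kcal
(b) × 2: (2)·(+2.7) = +5.4 kcal
(c) reversed and × 3: (-3)·(+21.6) = -64.8 kcal
(d) reversed: -2.2 kcal
Combining the equations, ΔH°rxn = (+60.0) + (+5.4) + (-64.8) + (-2.2) = -1.6 kcal

ΔH°rxn = -1.6 kcal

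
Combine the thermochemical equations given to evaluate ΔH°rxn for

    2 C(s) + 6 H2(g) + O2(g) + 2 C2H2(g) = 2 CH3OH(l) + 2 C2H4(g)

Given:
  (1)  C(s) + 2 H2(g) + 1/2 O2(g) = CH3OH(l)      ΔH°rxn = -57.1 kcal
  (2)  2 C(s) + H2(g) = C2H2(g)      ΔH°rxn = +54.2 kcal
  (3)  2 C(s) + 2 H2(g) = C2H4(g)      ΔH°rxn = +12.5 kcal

(1) × 2 (×2 to match 2 CH3OH(l) in the target): (2)·(-57.1) = -114.2 kcal
(2) reversed and × 2 (reverse to put C2H2(g) on the reactant side; ×2 to match 2 C2H2(g) in the target): (-2)·(+54.2) = -108.4 kcal
(3) × 2 (×2 to match 2 C2H4(g) in the target): (2)·(+12.5) = +25.0 kcal
Combining the equations, ΔH°rxn = (-114.2) + (-108.4) + (+25.0) = -197.6 kcal

ΔH°rxn = -197.6 kcal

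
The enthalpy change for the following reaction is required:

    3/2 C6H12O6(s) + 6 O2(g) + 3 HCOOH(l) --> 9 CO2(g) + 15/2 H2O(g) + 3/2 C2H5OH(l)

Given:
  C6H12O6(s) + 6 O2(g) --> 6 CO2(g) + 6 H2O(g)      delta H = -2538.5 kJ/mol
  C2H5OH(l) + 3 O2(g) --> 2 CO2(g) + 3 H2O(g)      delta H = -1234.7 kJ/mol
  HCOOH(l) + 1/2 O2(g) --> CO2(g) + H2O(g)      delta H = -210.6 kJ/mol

equation 1 × 3/2 (×3/2 to match 3/2 C6H12O6(s) in the target): (3/2)·(-2538.5) = -3807.75 kJ/mol
equation 2 reversed and × 3/2 (C2H5OH(l) must end up as a product; ×3/2 to match 3/2 C2H5OH(l) in the target): (-3/2)·(-1234.7) = +1852.05 kJ/mol
equation 3 × 3 (scale by 3 for the 3 HCOOH(l)): (3)·(-210.6) = -631.8 kJ/mol
Combining the equations, delta H = (-3807.75) + (+1852.05) + (-631.8) = -2587.5 kJ/mol

delta H = -2587.5 kJ/mol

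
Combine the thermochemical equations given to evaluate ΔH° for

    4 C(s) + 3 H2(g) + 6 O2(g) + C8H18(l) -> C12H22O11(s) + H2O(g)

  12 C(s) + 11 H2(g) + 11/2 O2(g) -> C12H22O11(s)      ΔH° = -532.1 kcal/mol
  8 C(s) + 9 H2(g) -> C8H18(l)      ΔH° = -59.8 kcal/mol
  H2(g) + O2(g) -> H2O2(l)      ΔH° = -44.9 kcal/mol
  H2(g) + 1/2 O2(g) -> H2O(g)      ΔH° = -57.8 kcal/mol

equation 1 as written: -532.1 kcal/mol
equation 2 reversed: +59.8 kcal/mol
equation 3: not needed.
equation 4 as written: -57.8 kcal/mol
By Hess's law, ΔH° = (-532.1) + (+59.8) + (-57.8) = -530.1 kcal/mol

ΔH° = -530.1 kcal/mol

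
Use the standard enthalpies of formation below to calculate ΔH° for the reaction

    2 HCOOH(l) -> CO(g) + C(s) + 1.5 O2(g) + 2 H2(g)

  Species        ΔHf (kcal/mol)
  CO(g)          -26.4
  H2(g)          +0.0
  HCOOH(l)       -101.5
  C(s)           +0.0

ΔH°rxn = Σ nΔHf°(products) − Σ nΔHf°(reactants).
Products: 1·(-26.4) + 1·(+0.0) + 3/2·(+0.0) + 2·(+0.0) = -26.4
Reactants: 2·(-101.5) = -203.0
ΔH° = (-26.4) − (-203.0) = 176.6 kcal/mol

ΔH° = 176.6 kcal/mol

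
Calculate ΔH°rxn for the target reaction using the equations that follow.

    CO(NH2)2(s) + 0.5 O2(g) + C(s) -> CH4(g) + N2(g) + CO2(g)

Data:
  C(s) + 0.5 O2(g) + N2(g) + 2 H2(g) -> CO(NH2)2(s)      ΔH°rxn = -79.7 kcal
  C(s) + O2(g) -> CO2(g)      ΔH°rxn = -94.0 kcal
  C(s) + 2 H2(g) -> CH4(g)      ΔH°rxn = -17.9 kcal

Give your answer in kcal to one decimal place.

ΔH°rxn = -32.2 kcal

equation 1 reversed (reverse to put CO(NH2)2(s) on the reactant side): +79.7 kcal
equation 2 as written (CO2(g) already on the product side): -94.0 kcal
equation 3 as written (CH4(g) already on the product side): -17.9 kcal
Since enthalpy is a state function, ΔH°rxn = (-1)·(-79.7) + (1)·(-94.0) + (1)·(-17.9) = -32.2 kcal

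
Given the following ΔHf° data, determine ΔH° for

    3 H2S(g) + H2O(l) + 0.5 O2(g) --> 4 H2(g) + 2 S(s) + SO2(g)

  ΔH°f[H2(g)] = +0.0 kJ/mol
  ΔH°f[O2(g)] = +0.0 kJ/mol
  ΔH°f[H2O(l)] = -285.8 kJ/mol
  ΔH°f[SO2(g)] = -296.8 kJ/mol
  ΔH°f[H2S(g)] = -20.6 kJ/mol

ΔH°rxn = Σ nΔHf°(products) − Σ nΔHf°(reactants).
Products: 4·(+0.0) + 2·(+0.0) + 1·(-296.8) = -296.8
Reactants: 3·(-20.6) + 1·(-285.8) + 1/2·(+0.0) = -347.6
ΔH° = (-296.8) − (-347.6) = 50.8 kJ/mol

ΔH° = 50.8 kJ/mol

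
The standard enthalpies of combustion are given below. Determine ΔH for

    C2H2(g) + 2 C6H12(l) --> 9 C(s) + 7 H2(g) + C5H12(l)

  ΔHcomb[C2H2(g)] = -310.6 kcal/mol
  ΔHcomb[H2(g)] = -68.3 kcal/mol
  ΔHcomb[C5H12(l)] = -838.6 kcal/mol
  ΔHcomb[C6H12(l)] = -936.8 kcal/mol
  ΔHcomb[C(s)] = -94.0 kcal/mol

ΔH = -21.5 kcal/mol

Using ΔH = Σ nΔHc°(reactants) − Σ nΔHc°(products):
= [1·(-310.6) + 2·(-936.8)] − [9·(-94.0) + 7·(-68.3) + 1·(-838.6)]
= -21.5 kcal/mol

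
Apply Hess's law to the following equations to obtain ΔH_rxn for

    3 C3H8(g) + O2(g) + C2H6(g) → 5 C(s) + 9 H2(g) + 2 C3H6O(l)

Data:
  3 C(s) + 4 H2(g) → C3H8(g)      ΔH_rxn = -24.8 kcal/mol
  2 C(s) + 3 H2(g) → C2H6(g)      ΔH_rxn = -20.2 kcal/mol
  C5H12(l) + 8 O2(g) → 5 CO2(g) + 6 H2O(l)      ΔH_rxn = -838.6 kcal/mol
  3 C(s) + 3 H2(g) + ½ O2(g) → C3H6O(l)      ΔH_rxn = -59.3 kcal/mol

equation 1 reversed and × 3: (-3)·(-24.8) = +74.4 kcal/mol
equation 2 reversed: +20.2 kcal/mol
equation 3: not needed.
equation 4 × 2: (2)·(-59.3) = -118.6 kcal/mol
Since enthalpy is a state function, ΔH_rxn = (-3)·(-24.8) + (-1)·(-20.2) + (2)·(-59.3) = -24.0 kcal/mol

ΔH_rxn = -24.0 kcal/mol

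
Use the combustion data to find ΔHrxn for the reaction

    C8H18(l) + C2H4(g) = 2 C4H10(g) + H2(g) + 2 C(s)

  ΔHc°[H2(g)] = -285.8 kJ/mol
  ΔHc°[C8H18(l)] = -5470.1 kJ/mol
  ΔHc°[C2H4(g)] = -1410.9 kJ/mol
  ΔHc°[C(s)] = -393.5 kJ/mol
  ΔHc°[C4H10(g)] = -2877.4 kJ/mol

With combustion enthalpies, reactants minus products:
= [1·(-5470.1) + 1·(-1410.9)] − [2·(-2877.4) + 1·(-285.8) + 2·(-393.5)]
= -53.4 kJ/mol

ΔHrxn = -53.4 kJ/mol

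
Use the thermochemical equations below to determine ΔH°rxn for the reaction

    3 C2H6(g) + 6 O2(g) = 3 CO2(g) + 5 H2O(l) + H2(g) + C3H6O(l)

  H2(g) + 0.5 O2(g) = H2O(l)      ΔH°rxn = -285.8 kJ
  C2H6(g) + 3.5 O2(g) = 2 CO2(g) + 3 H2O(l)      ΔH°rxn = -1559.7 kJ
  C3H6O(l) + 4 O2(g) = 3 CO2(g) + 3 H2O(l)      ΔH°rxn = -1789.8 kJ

ΔH°rxn = -2603.5 kJ

equation 1 reversed: +285.8 kJ
equation 2 × 3: (3)·(-1559.7) = -4679.1 kJ
equation 3 reversed: +1789.8 kJ
Since enthalpy is a state function, ΔH°rxn = (-1)·(-285.8) + (3)·(-1559.7) + (-1)·(-1789.8) = -2603.5 kJ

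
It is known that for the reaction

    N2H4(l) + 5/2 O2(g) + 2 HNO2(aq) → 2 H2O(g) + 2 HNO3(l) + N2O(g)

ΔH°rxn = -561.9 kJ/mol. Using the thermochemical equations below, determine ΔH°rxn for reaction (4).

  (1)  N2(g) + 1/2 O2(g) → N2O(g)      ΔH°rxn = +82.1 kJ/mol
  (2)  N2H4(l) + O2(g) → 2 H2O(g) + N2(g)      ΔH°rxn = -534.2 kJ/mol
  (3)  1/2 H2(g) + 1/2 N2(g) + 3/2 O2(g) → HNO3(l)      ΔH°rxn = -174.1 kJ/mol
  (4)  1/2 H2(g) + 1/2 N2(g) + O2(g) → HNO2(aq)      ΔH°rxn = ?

(1) as written (N2O(g) already on the product side): +82.1 kJ/mol
(2) as written (N2H4(l) already on the reactant side): -534.2 kJ/mol
(3) × 2 (scale by 2 for the 2 HNO3(l)): (2)·(-174.1) = -348.2 kJ/mol
(4) reversed and × 2 (HNO2(aq) must end up as a reactant; ×2 to match 2 HNO2(aq) in the target): contributes −2·x
-561.9 = (+82.1) + (-534.2) + (-348.2) − 2·x
x = (-561.9 − (-800.3)) / (-2) = -119.2 kJ/mol

ΔH°rxn = -119.2 kJ/mol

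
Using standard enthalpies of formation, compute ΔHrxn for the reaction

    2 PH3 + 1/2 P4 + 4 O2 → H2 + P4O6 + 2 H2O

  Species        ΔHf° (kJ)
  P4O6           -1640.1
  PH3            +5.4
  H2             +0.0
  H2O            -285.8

Products: 1·(+0.0) + 1·(-1640.1) + 2·(-285.8) = -2211.7
Reactants: 2·(+5.4) + 1/2·(+0.0) + 4·(+0.0) = +10.8
ΔHrxn = (-2211.7) − (+10.8) = -2222.5 kJ

ΔHrxn = -2222.5 kJ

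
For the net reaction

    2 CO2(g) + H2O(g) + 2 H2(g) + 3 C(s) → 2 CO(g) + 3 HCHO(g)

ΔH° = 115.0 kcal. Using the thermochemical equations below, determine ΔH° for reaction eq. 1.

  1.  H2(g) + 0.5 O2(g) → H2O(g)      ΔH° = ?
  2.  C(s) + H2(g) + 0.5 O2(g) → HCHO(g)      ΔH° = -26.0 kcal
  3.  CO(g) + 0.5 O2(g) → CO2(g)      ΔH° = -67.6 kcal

eq. 1 reversed: contributes −x
eq. 2 × 3: (3)·(-26.0) = -78.0 kcal
eq. 3 reversed and × 2: (-2)·(-67.6) = +135.2 kcal
+115.0 = (-78.0) + (+135.2) − x
x = (+115.0 − (+57.2)) / (-1) = -57.8 kcal

ΔH° = -57.8 kcal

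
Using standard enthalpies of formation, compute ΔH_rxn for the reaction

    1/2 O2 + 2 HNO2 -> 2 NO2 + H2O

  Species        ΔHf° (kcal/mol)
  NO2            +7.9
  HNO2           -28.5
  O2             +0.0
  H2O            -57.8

ΔH_rxn = 15.0 kcal/mol

Products: 2·(+7.9) + 1·(-57.8) = -42.0
Reactants: 1/2·(+0.0) + 2·(-28.5) = -57.0
ΔH_rxn = (-42.0) − (-57.0) = 15.0 kcal/mol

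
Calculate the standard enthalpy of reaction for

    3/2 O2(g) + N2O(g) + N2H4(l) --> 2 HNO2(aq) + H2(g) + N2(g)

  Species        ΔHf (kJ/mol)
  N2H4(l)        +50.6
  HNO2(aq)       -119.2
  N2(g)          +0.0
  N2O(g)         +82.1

Products: 2·(-119.2) + 1·(+0.0) + 1·(+0.0) = -238.4
Reactants: 3/2·(+0.0) + 1·(+82.1) + 1·(+50.6) = +132.7
ΔH°rxn = (-238.4) − (+132.7) = -371.1 kJ/mol

ΔH°rxn = -371.1 kJ/mol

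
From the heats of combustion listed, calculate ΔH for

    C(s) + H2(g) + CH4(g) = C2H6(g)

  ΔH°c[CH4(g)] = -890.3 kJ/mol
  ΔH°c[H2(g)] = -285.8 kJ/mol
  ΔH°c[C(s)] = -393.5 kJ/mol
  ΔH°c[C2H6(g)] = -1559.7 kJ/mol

With combustion enthalpies, reactants minus products:
= [1·(-393.5) + 1·(-285.8) + 1·(-890.3)] − [1·(-1559.7)]
= -9.9 kJ/mol

ΔH = -9.9 kJ/mol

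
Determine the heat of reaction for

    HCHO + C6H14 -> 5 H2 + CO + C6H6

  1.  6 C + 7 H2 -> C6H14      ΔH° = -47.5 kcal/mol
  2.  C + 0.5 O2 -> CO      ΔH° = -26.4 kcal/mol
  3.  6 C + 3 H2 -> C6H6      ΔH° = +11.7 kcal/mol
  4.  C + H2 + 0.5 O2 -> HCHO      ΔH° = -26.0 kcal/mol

eq. 1 reversed (reverse to put C6H14 on the reactant side): +47.5 kcal/mol
eq. 2 as written (CO already on the product side): -26.4 kcal/mol
eq. 3 as written (C6H6 already on the product side): +11.7 kcal/mol
eq. 4 reversed (HCHO must end up as a reactant): +26.0 kcal/mol
Since enthalpy is a state function, ΔH° = (-1)·(-47.5) + (1)·(-26.4) + (1)·(+11.7) + (-1)·(-26.0) = 58.8 kcal/mol

ΔH° = 58.8 kcal/mol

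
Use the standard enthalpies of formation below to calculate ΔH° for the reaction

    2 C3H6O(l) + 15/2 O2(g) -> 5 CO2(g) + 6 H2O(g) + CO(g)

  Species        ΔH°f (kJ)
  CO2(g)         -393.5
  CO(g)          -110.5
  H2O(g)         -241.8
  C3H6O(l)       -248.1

ΔH°rxn = Σ nΔHf°(products) − Σ nΔHf°(reactants).
Products: 5·(-393.5) + 6·(-241.8) + 1·(-110.5) = -3528.8
Reactants: 2·(-248.1) + 15/2·(+0.0) = -496.2
ΔH° = (-3528.8) − (-496.2) = -3032.6 kJ

ΔH° = -3032.6 kJ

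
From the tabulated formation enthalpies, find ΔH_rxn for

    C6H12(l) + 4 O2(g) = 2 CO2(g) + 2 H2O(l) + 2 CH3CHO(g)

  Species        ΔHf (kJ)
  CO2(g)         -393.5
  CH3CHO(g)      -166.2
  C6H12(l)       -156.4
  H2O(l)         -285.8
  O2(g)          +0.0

ΔH°rxn = Σ nΔHf°(products) − Σ nΔHf°(reactants).
Products: 2·(-393.5) + 2·(-285.8) + 2·(-166.2) = -1691.0
Reactants: 1·(-156.4) + 4·(+0.0) = -156.4
ΔH_rxn = (-1691.0) − (-156.4) = -1534.6 kJ

ΔH_rxn = -1534.6 kJ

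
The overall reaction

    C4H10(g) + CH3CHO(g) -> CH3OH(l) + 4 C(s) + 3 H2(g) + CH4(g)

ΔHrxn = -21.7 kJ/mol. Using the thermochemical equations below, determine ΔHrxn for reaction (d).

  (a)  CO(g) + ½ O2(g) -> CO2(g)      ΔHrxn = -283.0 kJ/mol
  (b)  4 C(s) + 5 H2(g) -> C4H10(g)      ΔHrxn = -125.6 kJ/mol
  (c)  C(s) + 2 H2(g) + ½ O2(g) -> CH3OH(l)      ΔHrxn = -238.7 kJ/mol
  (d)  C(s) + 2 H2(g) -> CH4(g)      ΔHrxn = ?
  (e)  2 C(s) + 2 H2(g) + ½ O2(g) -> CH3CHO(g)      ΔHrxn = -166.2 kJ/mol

ΔHrxn = -74.8 kJ/mol

(a): not needed.
(b) reversed: +125.6 kJ/mol
(c) as written: -238.7 kJ/mol
(d) as written: contributes x
(e) reversed: +166.2 kJ/mol
-21.7 = (+125.6) + (-238.7) + (+166.2) + x
x = (-21.7 − (+53.1)) / (1) = -74.8 kJ/mol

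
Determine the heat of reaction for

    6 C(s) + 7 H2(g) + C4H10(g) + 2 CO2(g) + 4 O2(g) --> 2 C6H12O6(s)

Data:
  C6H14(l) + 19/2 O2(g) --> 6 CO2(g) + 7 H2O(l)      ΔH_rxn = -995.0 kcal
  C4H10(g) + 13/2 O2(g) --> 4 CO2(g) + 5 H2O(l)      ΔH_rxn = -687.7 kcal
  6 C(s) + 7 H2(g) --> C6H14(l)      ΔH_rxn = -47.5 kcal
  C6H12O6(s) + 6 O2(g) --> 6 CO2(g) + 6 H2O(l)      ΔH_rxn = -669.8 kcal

equation 1 as written: -995.0 kcal
equation 2 as written: -687.7 kcal
equation 3 as written: -47.5 kcal
equation 4 reversed and × 2: (-2)·(-669.8) = +1339.6 kcal
Since enthalpy is a state function, ΔH_rxn = (-995.0) + (-687.7) + (-47.5) + (+1339.6) = -390.6 kcal

ΔH_rxn = -390.6 kcal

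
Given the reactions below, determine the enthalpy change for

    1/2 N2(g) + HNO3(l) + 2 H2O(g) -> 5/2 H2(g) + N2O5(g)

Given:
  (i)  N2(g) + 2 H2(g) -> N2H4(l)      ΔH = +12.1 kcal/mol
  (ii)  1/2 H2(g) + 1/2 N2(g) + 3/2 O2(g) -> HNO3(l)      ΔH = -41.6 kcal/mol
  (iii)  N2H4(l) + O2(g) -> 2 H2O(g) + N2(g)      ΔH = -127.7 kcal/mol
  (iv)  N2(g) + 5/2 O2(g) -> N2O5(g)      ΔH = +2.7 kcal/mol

(i) reversed: -12.1 kcal/mol
(ii) reversed: +41.6 kcal/mol
(iii) reversed: +127.7 kcal/mol
(iv) as written: +2.7 kcal/mol
Summing the manipulated equations, ΔH = (-1)·(+12.1) + (-1)·(-41.6) + (-1)·(-127.7) + (1)·(+2.7) = 159.9 kcal/mol

ΔH = 159.9 kcal/mol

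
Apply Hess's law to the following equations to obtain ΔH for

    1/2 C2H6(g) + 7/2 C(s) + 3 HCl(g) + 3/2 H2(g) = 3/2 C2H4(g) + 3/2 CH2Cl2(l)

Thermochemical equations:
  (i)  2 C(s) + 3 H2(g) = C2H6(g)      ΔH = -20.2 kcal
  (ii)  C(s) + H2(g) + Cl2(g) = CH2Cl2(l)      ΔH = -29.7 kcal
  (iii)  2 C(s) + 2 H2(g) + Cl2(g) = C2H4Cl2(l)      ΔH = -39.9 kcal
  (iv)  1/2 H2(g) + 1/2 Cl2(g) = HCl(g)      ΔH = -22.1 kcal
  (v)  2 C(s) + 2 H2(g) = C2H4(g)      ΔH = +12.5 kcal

(i) reversed and × 1/2: (-1/2)·(-20.2) = +10.1 kcal
(ii) × 3/2: (3/2)·(-29.7) = -44.55 kcal
(iii): not needed.
(iv) reversed and × 3: (-3)·(-22.1) = +66.3 kcal
(v) × 3/2: (3/2)·(+12.5) = +18.75 kcal
Summing the manipulated equations, ΔH = (+10.1) + (-44.55) + (+66.3) + (+18.75) = 50.6 kcal

ΔH = 50.6 kcal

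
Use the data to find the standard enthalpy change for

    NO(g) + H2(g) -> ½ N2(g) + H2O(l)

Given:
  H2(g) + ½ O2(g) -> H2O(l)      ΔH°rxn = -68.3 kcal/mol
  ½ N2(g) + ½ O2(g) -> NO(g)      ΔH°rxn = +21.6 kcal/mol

equation 1 as written: -68.3 kcal/mol
equation 2 reversed: -21.6 kcal/mol
ΔH°rxn = (1)·(-68.3) + (-1)·(+21.6) = -89.9 kcal/mol

ΔH°rxn = -89.9 kcal/mol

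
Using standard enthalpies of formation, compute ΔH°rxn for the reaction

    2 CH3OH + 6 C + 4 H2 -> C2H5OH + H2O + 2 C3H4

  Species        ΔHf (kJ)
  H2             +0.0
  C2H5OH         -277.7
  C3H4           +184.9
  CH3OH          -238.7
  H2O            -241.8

ΔH°rxn = 327.7 kJ

Products: 1·(-277.7) + 1·(-241.8) + 2·(+184.9) = -149.7
Reactants: 2·(-238.7) + 6·(+0.0) + 4·(+0.0) = -477.4
ΔH°rxn = (-149.7) − (-477.4) = 327.7 kJ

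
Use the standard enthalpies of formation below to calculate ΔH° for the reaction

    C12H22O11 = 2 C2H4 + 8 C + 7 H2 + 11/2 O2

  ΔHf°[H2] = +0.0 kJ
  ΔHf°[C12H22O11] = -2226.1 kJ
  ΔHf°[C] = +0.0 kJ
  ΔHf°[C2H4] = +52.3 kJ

Products: 2·(+52.3) + 8·(+0.0) + 7·(+0.0) + 11/2·(+0.0) = +104.6
Reactants: 1·(-2226.1) = -2226.1
ΔH° = (+104.6) − (-2226.1) = 2330.7 kJ

ΔH° = 2330.7 kJ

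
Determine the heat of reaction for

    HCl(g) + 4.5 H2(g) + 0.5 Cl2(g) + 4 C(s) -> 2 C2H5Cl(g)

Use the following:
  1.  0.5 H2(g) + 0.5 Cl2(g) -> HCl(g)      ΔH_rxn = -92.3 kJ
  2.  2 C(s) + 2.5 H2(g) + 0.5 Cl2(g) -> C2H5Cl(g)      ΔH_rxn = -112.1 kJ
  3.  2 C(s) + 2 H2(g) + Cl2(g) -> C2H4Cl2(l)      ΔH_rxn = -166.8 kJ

eq. 1 reversed: +92.3 kJ
eq. 2 × 2: (2)·(-112.1) = -224.2 kJ
eq. 3: not needed.
By Hess's law, ΔH_rxn = (+92.3) + (-224.2) = -131.9 kJ

ΔH_rxn = -131.9 kJ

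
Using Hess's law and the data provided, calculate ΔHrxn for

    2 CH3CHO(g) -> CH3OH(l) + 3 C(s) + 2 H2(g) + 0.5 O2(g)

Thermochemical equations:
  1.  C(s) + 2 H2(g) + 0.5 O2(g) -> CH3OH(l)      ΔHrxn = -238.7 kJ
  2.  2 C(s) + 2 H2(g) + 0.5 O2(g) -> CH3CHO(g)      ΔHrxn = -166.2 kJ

eq. 1 as written: -238.7 kJ
eq. 2 reversed and × 2: (-2)·(-166.2) = +332.4 kJ
By Hess's law, ΔHrxn = (-238.7) + (+332.4) = 93.7 kJ

ΔHrxn = 93.7 kJ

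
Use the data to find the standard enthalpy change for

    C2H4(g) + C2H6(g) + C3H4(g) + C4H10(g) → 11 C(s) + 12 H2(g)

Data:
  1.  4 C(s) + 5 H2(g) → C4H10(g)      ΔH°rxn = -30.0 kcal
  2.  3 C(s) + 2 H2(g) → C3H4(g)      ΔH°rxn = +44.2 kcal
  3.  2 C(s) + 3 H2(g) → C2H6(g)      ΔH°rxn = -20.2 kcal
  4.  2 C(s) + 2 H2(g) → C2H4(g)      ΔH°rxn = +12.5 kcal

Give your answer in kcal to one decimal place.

eq. 1 reversed (reverse to put C4H10(g) on the reactant side): +30.0 kcal
eq. 2 reversed (reverse to put C3H4(g) on the reactant side): -44.2 kcal
eq. 3 reversed (reverse to put C2H6(g) on the reactant side): +20.2 kcal
eq. 4 reversed (reverse to put C2H4(g) on the reactant side): -12.5 kcal
Combining the equations, ΔH°rxn = (+30.0) + (-44.2) + (+20.2) + (-12.5) = -6.5 kcal

ΔH°rxn = -6.5 kcal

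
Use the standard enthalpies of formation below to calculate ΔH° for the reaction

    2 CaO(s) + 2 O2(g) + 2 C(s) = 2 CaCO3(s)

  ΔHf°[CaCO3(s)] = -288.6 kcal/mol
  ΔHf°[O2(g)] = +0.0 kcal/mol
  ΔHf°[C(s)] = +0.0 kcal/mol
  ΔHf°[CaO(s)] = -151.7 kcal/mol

ΔH° = -273.8 kcal/mol

ΔH°rxn = Σ nΔHf°(products) − Σ nΔHf°(reactants).
Products: 2·(-288.6) = -577.2
Reactants: 2·(-151.7) + 2·(+0.0) + 2·(+0.0) = -303.4
ΔH° = (-577.2) − (-303.4) = -273.8 kcal/mol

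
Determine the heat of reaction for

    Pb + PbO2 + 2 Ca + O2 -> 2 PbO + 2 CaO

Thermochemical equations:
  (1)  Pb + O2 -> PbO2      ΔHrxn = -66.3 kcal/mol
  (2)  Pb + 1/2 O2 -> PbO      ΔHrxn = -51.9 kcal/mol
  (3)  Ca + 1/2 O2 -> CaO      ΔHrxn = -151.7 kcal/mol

ΔHrxn = -340.9 kcal/mol

(1) reversed: +66.3 kcal/mol
(2) × 2: (2)·(-51.9) = -103.8 kcal/mol
(3) × 2: (2)·(-151.7) = -303.4 kcal/mol
ΔHrxn = (+66.3) + (-103.8) + (-303.4) = -340.9 kcal/mol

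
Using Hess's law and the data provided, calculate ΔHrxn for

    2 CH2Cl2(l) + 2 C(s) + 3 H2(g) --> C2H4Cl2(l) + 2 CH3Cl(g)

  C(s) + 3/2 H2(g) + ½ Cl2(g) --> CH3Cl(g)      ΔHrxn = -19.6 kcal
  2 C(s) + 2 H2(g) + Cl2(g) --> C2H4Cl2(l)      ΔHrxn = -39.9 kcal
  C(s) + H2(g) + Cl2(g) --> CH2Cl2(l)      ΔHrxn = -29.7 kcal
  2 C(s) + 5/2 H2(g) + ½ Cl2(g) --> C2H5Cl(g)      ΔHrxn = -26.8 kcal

equation 1 × 2 (×2 to match 2 CH3Cl(g) in the target): (2)·(-19.6) = -39.2 kcal
equation 2 as written (C2H4Cl2(l) already on the product side): -39.9 kcal
equation 3 reversed and × 2 (reverse to put CH2Cl2(l) on the reactant side; ×2 to match 2 CH2Cl2(l) in the target): (-2)·(-29.7) = +59.4 kcal
equation 4: not needed (C2H5Cl(g) appears nowhere else).
By Hess's law, ΔHrxn = (2)·(-19.6) + (1)·(-39.9) + (-2)·(-29.7) = -19.7 kcal

ΔHrxn = -19.7 kcal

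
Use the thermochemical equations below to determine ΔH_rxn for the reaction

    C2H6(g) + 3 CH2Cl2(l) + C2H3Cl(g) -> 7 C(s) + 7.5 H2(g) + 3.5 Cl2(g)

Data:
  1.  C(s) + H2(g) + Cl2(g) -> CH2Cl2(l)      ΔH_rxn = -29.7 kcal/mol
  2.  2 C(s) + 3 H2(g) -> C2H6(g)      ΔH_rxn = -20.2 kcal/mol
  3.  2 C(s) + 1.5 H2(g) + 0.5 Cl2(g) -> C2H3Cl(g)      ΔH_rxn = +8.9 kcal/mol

eq. 1 reversed and × 3: (-3)·(-29.7) = +89.1 kcal/mol
eq. 2 reversed: +20.2 kcal/mol
eq. 3 reversed: -8.9 kcal/mol
ΔH_rxn = (-3)·(-29.7) + (-1)·(-20.2) + (-1)·(+8.9) = 100.4 kcal/mol

ΔH_rxn = 100.4 kcal/mol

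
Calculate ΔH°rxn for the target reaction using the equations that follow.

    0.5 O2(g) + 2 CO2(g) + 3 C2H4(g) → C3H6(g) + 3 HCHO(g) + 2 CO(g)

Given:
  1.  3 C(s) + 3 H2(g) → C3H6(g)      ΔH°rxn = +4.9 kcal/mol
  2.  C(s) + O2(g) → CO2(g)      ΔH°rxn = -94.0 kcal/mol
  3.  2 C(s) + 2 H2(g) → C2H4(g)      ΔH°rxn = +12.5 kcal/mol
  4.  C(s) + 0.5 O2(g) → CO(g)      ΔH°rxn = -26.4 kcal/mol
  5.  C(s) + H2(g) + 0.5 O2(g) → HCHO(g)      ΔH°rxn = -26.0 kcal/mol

ΔH°rxn = 24.6 kcal/mol

eq. 1 as written (C3H6(g) already on the product side): +4.9 kcal/mol
eq. 2 reversed and × 2 (reverse to put CO2(g) on the reactant side; ×2 to match 2 CO2(g) in the target): (-2)·(-94.0) = +188.0 kcal/mol
eq. 3 reversed and × 3 (reverse to put C2H4(g) on the reactant side; scale by 3 for the 3 C2H4(g)): (-3)·(+12.5) = -37.5 kcal/mol
eq. 4 × 2 (scale by 2 for the 2 CO(g)): (2)·(-26.4) = -52.8 kcal/mol
eq. 5 × 3 (scale by 3 for the 3 HCHO(g)): (3)·(-26.0) = -78.0 kcal/mol
ΔH°rxn = (1)·(+4.9) + (-2)·(-94.0) + (-3)·(+12.5) + (2)·(-26.4) + (3)·(-26.0) = 24.6 kcal/mol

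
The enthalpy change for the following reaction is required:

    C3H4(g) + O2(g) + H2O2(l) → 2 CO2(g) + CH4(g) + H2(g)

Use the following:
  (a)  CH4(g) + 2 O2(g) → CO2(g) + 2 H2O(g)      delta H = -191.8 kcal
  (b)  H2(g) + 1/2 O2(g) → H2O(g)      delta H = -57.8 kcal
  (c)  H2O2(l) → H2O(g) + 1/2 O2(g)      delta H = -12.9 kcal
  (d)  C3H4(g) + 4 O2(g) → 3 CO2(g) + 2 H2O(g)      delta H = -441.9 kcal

delta H = -205.2 kcal

(a) reversed: +191.8 kcal
(b) reversed: +57.8 kcal
(c) as written: -12.9 kcal
(d) as written: -441.9 kcal
By Hess's law, delta H = (+191.8) + (+57.8) + (-12.9) + (-441.9) = -205.2 kcal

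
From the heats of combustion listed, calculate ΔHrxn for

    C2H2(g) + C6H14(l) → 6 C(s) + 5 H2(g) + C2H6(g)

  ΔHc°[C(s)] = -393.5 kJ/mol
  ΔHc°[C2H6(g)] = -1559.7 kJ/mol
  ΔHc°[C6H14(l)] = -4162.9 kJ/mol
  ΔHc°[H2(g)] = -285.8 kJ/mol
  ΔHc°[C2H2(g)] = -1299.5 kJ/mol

ΔHrxn = -112.7 kJ/mol

Using ΔH = Σ nΔHc°(reactants) − Σ nΔHc°(products):
= [1·(-1299.5) + 1·(-4162.9)] − [6·(-393.5) + 5·(-285.8) + 1·(-1559.7)]
= -112.7 kJ/mol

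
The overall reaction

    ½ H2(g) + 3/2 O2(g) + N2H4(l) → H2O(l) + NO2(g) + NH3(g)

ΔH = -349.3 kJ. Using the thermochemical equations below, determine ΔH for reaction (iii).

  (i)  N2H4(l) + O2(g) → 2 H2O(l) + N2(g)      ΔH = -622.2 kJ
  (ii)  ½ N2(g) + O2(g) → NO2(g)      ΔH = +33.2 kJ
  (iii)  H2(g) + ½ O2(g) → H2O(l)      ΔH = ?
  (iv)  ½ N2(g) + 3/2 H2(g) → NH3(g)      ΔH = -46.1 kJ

(i) as written: -622.2 kJ
(ii) as written: +33.2 kJ
(iii) reversed: contributes −x
(iv) as written: -46.1 kJ
-349.3 = (-622.2) + (+33.2) + (-46.1) − x
x = (-349.3 − (-635.1)) / (-1) = -285.8 kJ

ΔH = -285.8 kJ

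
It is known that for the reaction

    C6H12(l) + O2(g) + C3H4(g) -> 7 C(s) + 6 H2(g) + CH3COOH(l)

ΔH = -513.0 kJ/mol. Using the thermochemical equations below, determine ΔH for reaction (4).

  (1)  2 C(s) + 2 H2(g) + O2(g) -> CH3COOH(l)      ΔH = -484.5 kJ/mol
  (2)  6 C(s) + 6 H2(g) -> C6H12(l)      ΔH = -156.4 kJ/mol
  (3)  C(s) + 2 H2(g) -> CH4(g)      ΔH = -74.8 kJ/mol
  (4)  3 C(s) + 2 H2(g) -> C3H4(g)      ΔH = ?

ΔH = 184.9 kJ/mol

(1) as written: -484.5 kJ/mol
(2) reversed: +156.4 kJ/mol
(3): not needed.
(4) reversed: contributes −x
-513.0 = (-484.5) + (+156.4) − x
x = (-513.0 − (-328.1)) / (-1) = 184.9 kJ/mol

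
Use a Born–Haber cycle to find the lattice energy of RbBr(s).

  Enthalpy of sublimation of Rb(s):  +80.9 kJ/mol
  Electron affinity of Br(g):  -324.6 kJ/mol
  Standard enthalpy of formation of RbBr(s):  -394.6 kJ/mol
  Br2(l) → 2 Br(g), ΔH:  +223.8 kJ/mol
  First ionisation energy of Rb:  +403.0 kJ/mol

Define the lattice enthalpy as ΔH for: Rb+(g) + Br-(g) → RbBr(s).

U = -665.8 kJ/mol

ΔHf° = 1·ΔHsub + 1·(ΣIE) + 1/2·D(Br2) + 1·EA + U
-394.6 = 1·(+80.9) + 1·(+403.0) + 1/2·(+223.8) + 1·(-324.6) + U
U = -394.6 − (+271.2) = -665.8 kJ/mol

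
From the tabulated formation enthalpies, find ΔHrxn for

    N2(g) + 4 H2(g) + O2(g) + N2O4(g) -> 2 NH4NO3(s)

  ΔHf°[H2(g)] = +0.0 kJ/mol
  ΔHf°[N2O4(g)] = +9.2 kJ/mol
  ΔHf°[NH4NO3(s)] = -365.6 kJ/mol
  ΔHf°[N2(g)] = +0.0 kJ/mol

ΔHrxn = -740.4 kJ/mol

Products: 2·(-365.6) = -731.2
Reactants: 1·(+0.0) + 4·(+0.0) + 1·(+0.0) + 1·(+9.2) = +9.2
ΔHrxn = (-731.2) − (+9.2) = -740.4 kJ/mol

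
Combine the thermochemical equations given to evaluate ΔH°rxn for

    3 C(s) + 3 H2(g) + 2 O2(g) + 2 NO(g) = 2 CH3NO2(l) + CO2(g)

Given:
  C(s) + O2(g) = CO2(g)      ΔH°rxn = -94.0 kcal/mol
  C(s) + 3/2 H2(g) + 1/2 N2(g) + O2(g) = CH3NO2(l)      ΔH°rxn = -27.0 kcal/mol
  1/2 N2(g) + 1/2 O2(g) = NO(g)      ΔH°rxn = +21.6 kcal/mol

equation 1 as written (CO2(g) already on the product side): -94.0 kcal/mol
equation 2 × 2 (scale by 2 for the 2 CH3NO2(l)): (2)·(-27.0) = -54.0 kcal/mol
equation 3 reversed and × 2 (reverse to put NO(g) on the reactant side; scale by 2 for the 2 NO(g)): (-2)·(+21.6) = -43.2 kcal/mol
ΔH°rxn = (-94.0) + (-54.0) + (-43.2) = -191.2 kcal/mol

ΔH°rxn = -191.2 kcal/mol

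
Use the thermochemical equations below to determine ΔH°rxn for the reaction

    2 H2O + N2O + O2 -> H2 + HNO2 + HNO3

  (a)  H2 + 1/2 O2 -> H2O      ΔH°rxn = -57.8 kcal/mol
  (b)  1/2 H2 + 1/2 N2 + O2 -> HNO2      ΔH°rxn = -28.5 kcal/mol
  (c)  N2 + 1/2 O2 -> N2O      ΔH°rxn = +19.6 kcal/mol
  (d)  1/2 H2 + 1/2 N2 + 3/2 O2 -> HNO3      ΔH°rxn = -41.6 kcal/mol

(a) reversed and × 2 (H2O must end up as a reactant; scale by 2 for the 2 H2O): (-2)·(-57.8) = +115.6 kcal/mol
(b) as written (HNO2 already on the product side): -28.5 kcal/mol
(c) reversed (N2O must end up as a reactant): -19.6 kcal/mol
(d) as written (HNO3 already on the product side): -41.6 kcal/mol
ΔH°rxn = (-2)·(-57.8) + (1)·(-28.5) + (-1)·(+19.6) + (1)·(-41.6) = 25.9 kcal/mol

ΔH°rxn = 25.9 kcal/mol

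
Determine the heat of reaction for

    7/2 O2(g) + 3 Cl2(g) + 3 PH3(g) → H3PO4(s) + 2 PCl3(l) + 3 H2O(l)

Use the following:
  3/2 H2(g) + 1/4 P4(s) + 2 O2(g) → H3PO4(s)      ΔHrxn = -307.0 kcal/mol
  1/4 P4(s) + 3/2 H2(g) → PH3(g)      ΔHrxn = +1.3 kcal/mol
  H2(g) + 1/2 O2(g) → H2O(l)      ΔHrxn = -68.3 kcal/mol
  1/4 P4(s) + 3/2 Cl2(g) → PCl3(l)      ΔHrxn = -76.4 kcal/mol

equation 1 as written: -307.0 kcal/mol
equation 2 reversed and × 3: (-3)·(+1.3) = -3.9 kcal/mol
equation 3 × 3: (3)·(-68.3) = -204.9 kcal/mol
equation 4 × 2: (2)·(-76.4) = -152.8 kcal/mol
ΔHrxn = (-307.0) + (-3.9) + (-204.9) + (-152.8) = -668.6 kcal/mol

ΔHrxn = -668.6 kcal/mol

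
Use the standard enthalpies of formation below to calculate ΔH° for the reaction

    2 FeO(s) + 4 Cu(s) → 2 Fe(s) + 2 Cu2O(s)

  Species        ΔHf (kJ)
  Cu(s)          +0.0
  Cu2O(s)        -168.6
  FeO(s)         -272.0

Products: 2·(+0.0) + 2·(-168.6) = -337.2
Reactants: 2·(-272.0) + 4·(+0.0) = -544.0
ΔH° = (-337.2) − (-544.0) = 206.8 kJ

ΔH° = 206.8 kJ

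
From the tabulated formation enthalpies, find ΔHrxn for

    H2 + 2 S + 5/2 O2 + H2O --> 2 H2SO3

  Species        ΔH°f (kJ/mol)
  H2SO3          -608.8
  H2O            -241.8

ΔHrxn = -975.8 kJ/mol

Products: 2·(-608.8) = -1217.6
Reactants: 1·(+0.0) + 2·(+0.0) + 5/2·(+0.0) + 1·(-241.8) = -241.8
ΔHrxn = (-1217.6) − (-241.8) = -975.8 kJ/mol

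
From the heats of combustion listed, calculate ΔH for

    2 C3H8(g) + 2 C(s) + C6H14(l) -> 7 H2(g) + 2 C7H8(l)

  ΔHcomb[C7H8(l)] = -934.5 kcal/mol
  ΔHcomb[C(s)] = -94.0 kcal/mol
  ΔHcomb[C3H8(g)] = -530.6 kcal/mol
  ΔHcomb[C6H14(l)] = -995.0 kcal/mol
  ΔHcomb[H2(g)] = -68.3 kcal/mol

ΔH = 102.9 kcal/mol

Using ΔH = Σ nΔHc°(reactants) − Σ nΔHc°(products):
= [2·(-530.6) + 2·(-94.0) + 1·(-995.0)] − [7·(-68.3) + 2·(-934.5)]
= 102.9 kcal/mol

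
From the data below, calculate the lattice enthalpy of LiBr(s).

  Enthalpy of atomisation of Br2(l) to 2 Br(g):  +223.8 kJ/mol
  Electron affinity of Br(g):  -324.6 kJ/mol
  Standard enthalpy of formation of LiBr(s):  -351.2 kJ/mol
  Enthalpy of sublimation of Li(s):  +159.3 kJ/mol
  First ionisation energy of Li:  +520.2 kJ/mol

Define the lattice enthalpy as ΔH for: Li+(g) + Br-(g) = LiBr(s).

ΔHf° = 1·ΔHsub + 1·(ΣIE) + 1/2·D(Br2) + 1·EA + U
-351.2 = 1·(+159.3) + 1·(+520.2) + 1/2·(+223.8) + 1·(-324.6) + U
U = -351.2 − (+466.8) = -818.0 kJ/mol

U = -818.0 kJ/mol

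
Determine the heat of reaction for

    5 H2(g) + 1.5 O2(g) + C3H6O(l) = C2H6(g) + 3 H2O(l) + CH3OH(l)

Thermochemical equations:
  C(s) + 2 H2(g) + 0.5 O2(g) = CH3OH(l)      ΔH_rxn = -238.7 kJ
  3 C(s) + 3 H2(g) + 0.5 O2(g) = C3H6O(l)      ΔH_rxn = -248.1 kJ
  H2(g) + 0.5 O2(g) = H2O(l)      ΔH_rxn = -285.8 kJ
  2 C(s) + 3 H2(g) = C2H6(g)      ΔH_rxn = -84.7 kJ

equation 1 as written (CH3OH(l) already on the product side): -238.7 kJ
equation 2 reversed (C3H6O(l) must end up as a reactant): +248.1 kJ
equation 3 × 3 (×3 to match 3 H2O(l) in the target): (3)·(-285.8) = -857.4 kJ
equation 4 as written (C2H6(g) already on the product side): -84.7 kJ
ΔH_rxn = (1)·(-238.7) + (-1)·(-248.1) + (3)·(-285.8) + (1)·(-84.7) = -932.7 kJ

ΔH_rxn = -932.7 kJ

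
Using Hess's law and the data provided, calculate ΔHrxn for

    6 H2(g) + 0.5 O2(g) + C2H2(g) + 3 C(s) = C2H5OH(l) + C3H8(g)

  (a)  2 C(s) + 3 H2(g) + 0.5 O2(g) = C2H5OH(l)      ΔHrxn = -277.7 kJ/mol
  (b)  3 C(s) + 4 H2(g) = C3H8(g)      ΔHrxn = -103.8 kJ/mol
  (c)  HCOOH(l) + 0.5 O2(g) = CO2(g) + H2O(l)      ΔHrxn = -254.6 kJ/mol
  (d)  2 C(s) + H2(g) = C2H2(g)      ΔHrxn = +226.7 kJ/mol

(a) as written: -277.7 kJ/mol
(b) as written: -103.8 kJ/mol
(c): not needed.
(d) reversed: -226.7 kJ/mol
ΔHrxn = (-277.7) + (-103.8) + (-226.7) = -608.2 kJ/mol

ΔHrxn = -608.2 kJ/mol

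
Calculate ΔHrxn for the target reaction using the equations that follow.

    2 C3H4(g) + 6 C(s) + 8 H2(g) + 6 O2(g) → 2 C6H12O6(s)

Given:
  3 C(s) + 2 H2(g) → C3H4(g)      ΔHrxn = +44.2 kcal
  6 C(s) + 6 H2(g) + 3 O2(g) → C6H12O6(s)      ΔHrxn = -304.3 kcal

equation 1 reversed and × 2: (-2)·(+44.2) = -88.4 kcal
equation 2 × 2: (2)·(-304.3) = -608.6 kcal
Summing the manipulated equations, ΔHrxn = (-2)·(+44.2) + (2)·(-304.3) = -697.0 kcal

ΔHrxn = -697.0 kcal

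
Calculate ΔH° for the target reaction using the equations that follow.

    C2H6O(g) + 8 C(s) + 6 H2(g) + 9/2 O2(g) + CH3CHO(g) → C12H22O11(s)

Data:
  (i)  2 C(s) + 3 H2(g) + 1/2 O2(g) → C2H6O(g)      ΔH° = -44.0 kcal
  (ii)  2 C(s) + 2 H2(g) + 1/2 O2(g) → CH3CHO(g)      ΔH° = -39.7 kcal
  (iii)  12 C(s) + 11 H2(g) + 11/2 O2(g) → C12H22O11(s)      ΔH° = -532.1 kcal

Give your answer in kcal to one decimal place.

(i) reversed (reverse to put C2H6O(g) on the reactant side): +44.0 kcal
(ii) reversed (CH3CHO(g) must end up as a reactant): +39.7 kcal
(iii) as written (C12H22O11(s) already on the product side): -532.1 kcal
ΔH° = (+44.0) + (+39.7) + (-532.1) = -448.4 kcal

ΔH° = -448.4 kcal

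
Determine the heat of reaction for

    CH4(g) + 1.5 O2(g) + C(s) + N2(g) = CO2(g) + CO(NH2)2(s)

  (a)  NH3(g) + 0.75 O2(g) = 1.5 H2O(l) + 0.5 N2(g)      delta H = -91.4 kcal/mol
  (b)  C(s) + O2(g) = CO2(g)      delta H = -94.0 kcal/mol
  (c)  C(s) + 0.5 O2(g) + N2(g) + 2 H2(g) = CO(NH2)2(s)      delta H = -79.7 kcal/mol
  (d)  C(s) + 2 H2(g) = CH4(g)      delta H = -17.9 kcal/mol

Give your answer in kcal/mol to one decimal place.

delta H = -155.8 kcal/mol

(a): not needed (NH3(g) appears nowhere else).
(b) as written (CO2(g) already on the product side): -94.0 kcal/mol
(c) as written (CO(NH2)2(s) already on the product side): -79.7 kcal/mol
(d) reversed (reverse to put CH4(g) on the reactant side): +17.9 kcal/mol
Since enthalpy is a state function, delta H = (-94.0) + (-79.7) + (+17.9) = -155.8 kcal/mol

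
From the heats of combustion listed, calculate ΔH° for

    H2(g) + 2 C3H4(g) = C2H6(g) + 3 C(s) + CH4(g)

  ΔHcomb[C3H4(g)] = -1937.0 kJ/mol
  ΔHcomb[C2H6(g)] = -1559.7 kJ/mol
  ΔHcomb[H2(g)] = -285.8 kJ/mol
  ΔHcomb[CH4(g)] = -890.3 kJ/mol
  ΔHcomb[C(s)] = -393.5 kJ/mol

ΔH° = -529.3 kJ/mol

With combustion enthalpies, reactants minus products:
= [1·(-285.8) + 2·(-1937.0)] − [1·(-1559.7) + 3·(-393.5) + 1·(-890.3)]
= -529.3 kJ/mol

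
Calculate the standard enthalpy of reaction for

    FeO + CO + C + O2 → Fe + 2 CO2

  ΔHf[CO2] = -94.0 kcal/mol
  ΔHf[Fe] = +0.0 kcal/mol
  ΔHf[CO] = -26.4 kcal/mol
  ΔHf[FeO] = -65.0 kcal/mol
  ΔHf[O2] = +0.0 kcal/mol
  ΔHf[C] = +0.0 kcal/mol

ΔH°rxn = -96.6 kcal/mol

Products: 1·(+0.0) + 2·(-94.0) = -188.0
Reactants: 1·(-65.0) + 1·(-26.4) + 1·(+0.0) + 1·(+0.0) = -91.4
ΔH°rxn = (-188.0) − (-91.4) = -96.6 kcal/mol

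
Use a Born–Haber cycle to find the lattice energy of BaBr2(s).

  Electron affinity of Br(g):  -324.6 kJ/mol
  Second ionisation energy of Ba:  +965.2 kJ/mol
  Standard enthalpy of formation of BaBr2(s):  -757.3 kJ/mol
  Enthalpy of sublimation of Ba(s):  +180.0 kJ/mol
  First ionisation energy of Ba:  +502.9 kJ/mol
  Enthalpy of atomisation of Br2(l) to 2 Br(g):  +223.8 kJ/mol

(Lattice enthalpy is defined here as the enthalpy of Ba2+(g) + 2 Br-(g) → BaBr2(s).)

ΔHf° = 1·ΔHsub + 1·(ΣIE) + 1·D(Br2) + 2·EA + U
-757.3 = 1·(+180.0) + 1·(+1468.1) + 1·(+223.8) + 2·(-324.6) + U
U = -757.3 − (+1222.7) = -1980.0 kJ/mol

U = -1980.0 kJ/mol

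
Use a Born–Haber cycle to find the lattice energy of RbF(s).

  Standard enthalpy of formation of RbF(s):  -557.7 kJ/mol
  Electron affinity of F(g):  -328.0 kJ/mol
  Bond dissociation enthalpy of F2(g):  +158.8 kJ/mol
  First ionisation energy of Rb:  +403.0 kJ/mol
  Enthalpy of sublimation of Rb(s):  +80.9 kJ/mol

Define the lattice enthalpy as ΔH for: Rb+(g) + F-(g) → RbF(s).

ΔHf° = 1·ΔHsub + 1·(ΣIE) + 1/2·D(F2) + 1·EA + U
-557.7 = 1·(+80.9) + 1·(+403.0) + 1/2·(+158.8) + 1·(-328.0) + U
U = -557.7 − (+235.3) = -793.0 kJ/mol

U = -793.0 kJ/mol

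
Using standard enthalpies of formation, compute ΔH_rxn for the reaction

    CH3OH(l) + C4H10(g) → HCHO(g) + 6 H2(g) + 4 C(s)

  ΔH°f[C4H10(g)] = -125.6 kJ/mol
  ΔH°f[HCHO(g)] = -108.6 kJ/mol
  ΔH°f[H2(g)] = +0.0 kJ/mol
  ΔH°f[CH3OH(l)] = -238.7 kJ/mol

ΔH_rxn = 255.7 kJ/mol

ΔH°rxn = Σ nΔHf°(products) − Σ nΔHf°(reactants).
Products: 1·(-108.6) + 6·(+0.0) + 4·(+0.0) = -108.6
Reactants: 1·(-238.7) + 1·(-125.6) = -364.3
ΔH_rxn = (-108.6) − (-364.3) = 255.7 kJ/mol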